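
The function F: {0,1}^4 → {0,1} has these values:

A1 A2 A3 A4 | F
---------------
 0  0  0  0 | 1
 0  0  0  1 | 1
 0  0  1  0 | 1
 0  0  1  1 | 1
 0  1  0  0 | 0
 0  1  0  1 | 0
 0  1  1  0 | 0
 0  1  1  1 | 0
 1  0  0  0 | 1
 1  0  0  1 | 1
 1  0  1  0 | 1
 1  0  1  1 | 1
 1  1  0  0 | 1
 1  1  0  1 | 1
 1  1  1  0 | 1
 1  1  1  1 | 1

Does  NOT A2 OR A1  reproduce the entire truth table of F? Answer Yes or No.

Check the formula against F row by row:
  A1=0, A2=0, A3=0, A4=0: formula gives 1, F = 1 ✓
  A1=0, A2=0, A3=0, A4=1: formula gives 1, F = 1 ✓
  A1=0, A2=0, A3=1, A4=0: formula gives 1, F = 1 ✓
  A1=0, A2=0, A3=1, A4=1: formula gives 1, F = 1 ✓
  … (the remaining 12 rows also agree.)
All 16 rows match — the expression computes F exactly.

Yes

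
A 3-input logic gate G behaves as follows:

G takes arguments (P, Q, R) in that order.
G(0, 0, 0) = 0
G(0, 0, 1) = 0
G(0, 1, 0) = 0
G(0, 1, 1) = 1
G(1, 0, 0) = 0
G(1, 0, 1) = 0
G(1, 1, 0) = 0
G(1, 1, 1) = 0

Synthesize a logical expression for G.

G(P, Q, R) = (NOT P AND Q) AND R

G is 1 on exactly one input, (0,1,1), whose minterm is ¬P·Q·R. So G is just that conjunction.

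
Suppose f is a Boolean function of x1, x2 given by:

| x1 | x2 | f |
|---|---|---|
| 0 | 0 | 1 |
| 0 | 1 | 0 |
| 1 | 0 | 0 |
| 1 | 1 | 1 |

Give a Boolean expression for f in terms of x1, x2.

The output is 1 exactly when an even number of inputs are 1 — the complement of 2-way XOR.

f(x1, x2) = not (x1 xor x2)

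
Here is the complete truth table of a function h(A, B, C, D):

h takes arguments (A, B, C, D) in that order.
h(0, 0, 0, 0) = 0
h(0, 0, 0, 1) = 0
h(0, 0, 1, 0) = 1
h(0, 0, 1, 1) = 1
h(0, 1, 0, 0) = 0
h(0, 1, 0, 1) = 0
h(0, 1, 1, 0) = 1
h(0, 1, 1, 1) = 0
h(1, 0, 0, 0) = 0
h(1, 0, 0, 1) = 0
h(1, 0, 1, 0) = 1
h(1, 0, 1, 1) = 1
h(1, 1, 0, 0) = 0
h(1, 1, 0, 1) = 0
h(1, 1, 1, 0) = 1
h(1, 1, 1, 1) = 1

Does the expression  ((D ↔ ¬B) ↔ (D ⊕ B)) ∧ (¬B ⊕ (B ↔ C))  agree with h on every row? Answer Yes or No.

Check the formula against h row by row:
  A=0, B=0, C=0, D=0: formula gives 0, h = 0 ✓
  A=0, B=0, C=0, D=1: formula gives 0, h = 0 ✓
  A=0, B=0, C=1, D=0: formula gives 1, h = 1 ✓
  A=0, B=0, C=1, D=1: formula gives 1, h = 1 ✓
  …
  A=0, B=1, C=1, D=1: formula gives 1, but h = 0 ✗
A single disagreement suffices: at (0,1,1,1) they differ, so the formula does not compute h.

No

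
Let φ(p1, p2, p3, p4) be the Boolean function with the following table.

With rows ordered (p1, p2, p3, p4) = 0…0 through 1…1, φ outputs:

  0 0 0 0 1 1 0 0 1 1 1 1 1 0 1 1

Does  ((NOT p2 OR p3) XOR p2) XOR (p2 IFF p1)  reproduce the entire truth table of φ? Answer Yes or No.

Evaluate ((NOT p2 OR p3) XOR p2) XOR (p2 IFF p1) on each row and compare to φ:
  p1=0, p2=0, p3=0, p4=0: formula gives 0, φ = 0 ✓
  p1=0, p2=0, p3=0, p4=1: formula gives 0, φ = 0 ✓
  p1=0, p2=0, p3=1, p4=0: formula gives 0, φ = 0 ✓
  p1=0, p2=0, p3=1, p4=1: formula gives 0, φ = 0 ✓
  …
  p1=1, p2=1, p3=0, p4=0: formula gives 0, but φ = 1 ✗
Row (1,1,0,0) is a counterexample, so the formula is not equivalent to φ.

No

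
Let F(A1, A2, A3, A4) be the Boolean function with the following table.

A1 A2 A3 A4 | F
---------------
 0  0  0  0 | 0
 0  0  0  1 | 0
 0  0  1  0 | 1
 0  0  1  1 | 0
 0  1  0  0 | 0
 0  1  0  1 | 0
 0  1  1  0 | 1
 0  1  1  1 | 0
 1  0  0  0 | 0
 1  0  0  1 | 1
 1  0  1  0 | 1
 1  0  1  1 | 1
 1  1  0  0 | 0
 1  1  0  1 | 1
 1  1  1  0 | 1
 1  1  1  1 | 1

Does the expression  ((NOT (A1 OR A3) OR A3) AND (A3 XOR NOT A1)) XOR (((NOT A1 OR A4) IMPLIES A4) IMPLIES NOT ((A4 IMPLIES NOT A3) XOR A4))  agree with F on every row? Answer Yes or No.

Yes

Test each input against both F and the formula:
  A1=0, A2=0, A3=0, A4=0: formula gives 0, F = 0 ✓
  A1=0, A2=0, A3=0, A4=1: formula gives 0, F = 0 ✓
  A1=0, A2=0, A3=1, A4=0: formula gives 1, F = 1 ✓
  A1=0, A2=0, A3=1, A4=1: formula gives 0, F = 0 ✓
  … (the remaining 12 rows also agree.)
All 16 rows match — the expression computes F exactly.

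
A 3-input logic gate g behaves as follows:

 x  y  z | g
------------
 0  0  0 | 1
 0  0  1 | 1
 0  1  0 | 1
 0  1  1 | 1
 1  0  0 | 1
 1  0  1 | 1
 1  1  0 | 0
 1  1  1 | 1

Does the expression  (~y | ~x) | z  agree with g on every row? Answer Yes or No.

Yes

Evaluate (~y | ~x) | z on each row and compare to g:
  x=0, y=0, z=0: formula gives 1, g = 1 ✓
  x=0, y=0, z=1: formula gives 1, g = 1 ✓
  x=0, y=1, z=0: formula gives 1, g = 1 ✓
  x=0, y=1, z=1: formula gives 1, g = 1 ✓
  x=1, y=0, z=0: formula gives 1, g = 1 ✓
  … (the remaining 3 rows also agree.)
All 8 rows match — the expression computes g exactly.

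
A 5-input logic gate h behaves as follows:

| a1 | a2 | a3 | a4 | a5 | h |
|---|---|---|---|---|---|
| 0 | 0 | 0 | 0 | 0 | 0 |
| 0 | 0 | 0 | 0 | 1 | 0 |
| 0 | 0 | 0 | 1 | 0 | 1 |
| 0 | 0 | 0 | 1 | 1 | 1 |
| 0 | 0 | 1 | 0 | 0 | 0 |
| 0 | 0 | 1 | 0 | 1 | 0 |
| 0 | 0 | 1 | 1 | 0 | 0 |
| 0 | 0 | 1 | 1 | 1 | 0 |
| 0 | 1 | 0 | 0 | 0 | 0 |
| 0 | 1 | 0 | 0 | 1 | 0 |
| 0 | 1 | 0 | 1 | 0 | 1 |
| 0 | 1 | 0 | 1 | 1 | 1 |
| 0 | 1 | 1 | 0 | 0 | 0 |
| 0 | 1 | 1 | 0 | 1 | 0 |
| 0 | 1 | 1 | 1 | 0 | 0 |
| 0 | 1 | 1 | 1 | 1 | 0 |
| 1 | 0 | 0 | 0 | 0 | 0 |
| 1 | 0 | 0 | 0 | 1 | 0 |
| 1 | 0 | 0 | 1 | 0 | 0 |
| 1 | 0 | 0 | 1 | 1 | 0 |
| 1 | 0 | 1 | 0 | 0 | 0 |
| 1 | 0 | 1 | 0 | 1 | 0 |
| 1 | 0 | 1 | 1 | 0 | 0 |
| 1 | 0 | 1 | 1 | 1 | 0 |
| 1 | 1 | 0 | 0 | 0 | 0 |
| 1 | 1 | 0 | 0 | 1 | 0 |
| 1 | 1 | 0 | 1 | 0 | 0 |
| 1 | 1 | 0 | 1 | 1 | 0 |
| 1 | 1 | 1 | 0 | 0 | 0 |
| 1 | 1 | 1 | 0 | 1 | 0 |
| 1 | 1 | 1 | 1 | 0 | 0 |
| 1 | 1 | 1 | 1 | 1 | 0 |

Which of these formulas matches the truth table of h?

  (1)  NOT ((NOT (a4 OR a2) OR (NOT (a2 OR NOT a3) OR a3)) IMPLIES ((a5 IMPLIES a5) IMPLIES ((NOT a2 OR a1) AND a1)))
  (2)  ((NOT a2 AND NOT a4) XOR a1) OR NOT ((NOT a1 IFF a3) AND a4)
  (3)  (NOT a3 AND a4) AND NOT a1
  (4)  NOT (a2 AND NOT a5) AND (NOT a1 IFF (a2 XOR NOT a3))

3

(1) disagrees with h on (0,0,0,0,0) (formula → 1, table → 0); rule it out.
(2) disagrees with h on (0,0,0,0,0) (formula → 1, table → 0); rule it out.
(4) disagrees with h on (0,0,0,0,0) (formula → 1, table → 0); rule it out.
(3) is the remaining candidate, and it agrees with h on all 32 inputs.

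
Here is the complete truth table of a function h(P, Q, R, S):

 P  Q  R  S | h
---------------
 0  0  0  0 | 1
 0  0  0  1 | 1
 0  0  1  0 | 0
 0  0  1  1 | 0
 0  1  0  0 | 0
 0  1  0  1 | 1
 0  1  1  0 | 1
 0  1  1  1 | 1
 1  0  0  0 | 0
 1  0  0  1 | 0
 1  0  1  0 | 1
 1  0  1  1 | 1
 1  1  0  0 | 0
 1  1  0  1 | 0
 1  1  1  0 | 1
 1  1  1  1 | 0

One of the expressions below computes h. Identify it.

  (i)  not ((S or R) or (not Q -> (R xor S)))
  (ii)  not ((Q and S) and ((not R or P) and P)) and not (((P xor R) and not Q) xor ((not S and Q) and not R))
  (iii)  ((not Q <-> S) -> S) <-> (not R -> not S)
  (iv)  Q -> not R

ii

(i): at (0,0,0,1) it gives 0, but h = 1 — eliminated.
(iii): at (0,0,0,1) it gives 0, but h = 1 — eliminated.
(iv): at (0,0,1,0) it gives 1, but h = 0 — eliminated.
(ii) is the remaining candidate, and it agrees with h on all 16 inputs.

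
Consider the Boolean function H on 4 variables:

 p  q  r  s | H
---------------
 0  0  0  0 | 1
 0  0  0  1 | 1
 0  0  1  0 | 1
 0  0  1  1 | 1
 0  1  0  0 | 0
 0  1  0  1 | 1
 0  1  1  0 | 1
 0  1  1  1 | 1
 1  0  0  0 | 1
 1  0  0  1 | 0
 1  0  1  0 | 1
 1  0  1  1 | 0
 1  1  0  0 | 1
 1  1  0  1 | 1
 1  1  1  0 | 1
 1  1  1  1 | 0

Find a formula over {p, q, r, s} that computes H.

H is 0 on only 4 rows — (0,1,0,0), (1,0,0,1), (1,0,1,1), (1,1,1,1). Writing each as a minterm (¬p·q·¬r·¬s, p·¬q·¬r·s, p·¬q·r·s, p·q·r·s) and OR-ing them characterizes exactly where H=0, so H is the negation of that disjunction.

H(p, q, r, s) = ~((((((~p & q) & ~r) & ~s) | (((p & ~q) & ~r) & s)) | (((p & ~q) & r) & s)) | (((p & q) & r) & s))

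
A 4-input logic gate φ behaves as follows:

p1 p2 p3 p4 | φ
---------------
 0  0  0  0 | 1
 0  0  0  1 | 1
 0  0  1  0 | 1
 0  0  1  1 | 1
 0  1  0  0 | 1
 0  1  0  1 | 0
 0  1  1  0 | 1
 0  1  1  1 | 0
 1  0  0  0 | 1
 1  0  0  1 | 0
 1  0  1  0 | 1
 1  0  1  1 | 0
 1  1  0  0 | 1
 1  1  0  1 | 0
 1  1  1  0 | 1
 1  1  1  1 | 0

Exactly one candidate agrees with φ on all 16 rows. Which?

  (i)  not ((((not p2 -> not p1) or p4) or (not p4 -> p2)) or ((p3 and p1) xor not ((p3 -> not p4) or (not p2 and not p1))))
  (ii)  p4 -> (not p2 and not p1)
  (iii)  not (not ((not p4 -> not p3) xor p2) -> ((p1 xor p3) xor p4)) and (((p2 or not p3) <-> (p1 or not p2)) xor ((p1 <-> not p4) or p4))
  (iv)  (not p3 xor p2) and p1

(i) disagrees with φ on (0,0,0,0) (formula → 0, table → 1); rule it out.
(iii) disagrees with φ on (0,0,0,0) (formula → 0, table → 1); rule it out.
(iv) disagrees with φ on (0,0,0,0) (formula → 0, table → 1); rule it out.
That leaves (ii). Evaluating it on every row reproduces the table of φ exactly.

ii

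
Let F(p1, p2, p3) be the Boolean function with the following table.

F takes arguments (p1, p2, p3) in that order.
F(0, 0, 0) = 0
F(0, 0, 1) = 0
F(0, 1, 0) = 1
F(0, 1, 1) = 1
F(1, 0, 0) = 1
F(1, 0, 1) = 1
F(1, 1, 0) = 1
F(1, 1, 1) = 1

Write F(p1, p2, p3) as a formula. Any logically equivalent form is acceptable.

F is 0 on only 2 rows — (0,0,0), (0,0,1). Writing each as a minterm (¬p1·¬p2·¬p3, ¬p1·¬p2·p3) and OR-ing them characterizes exactly where F=0, so F is the negation of that disjunction.

F(p1, p2, p3) = ~(((~p1 & ~p2) & ~p3) | ((~p1 & ~p2) & p3))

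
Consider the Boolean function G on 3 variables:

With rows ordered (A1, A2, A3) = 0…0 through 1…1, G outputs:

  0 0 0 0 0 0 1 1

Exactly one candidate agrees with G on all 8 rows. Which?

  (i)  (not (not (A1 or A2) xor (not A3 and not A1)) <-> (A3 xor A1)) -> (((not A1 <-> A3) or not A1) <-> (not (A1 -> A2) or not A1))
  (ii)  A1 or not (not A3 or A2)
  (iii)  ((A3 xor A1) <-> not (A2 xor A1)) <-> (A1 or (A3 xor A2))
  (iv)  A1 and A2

(i): at (0,0,0) it gives 1, but G = 0 — eliminated.
(ii): at (0,0,1) it gives 1, but G = 0 — eliminated.
(iii): at (0,0,0) it gives 1, but G = 0 — eliminated.
Only (iv) survives; checking it on all 8 rows confirms it matches G.

iv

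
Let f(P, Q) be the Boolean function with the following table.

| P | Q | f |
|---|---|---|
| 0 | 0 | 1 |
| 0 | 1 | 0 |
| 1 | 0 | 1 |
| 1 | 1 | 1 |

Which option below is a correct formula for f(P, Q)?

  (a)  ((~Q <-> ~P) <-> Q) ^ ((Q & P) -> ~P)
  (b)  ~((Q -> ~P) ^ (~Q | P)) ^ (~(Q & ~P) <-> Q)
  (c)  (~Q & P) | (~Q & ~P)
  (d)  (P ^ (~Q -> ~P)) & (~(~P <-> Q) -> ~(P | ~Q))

(a) disagrees with f on (0,1) (formula → 1, table → 0); rule it out.
(c) disagrees with f on (1,1) (formula → 0, table → 1); rule it out.
(d) disagrees with f on (0,0) (formula → 0, table → 1); rule it out.
Only (b) survives; checking it on all 4 rows confirms it matches f.

b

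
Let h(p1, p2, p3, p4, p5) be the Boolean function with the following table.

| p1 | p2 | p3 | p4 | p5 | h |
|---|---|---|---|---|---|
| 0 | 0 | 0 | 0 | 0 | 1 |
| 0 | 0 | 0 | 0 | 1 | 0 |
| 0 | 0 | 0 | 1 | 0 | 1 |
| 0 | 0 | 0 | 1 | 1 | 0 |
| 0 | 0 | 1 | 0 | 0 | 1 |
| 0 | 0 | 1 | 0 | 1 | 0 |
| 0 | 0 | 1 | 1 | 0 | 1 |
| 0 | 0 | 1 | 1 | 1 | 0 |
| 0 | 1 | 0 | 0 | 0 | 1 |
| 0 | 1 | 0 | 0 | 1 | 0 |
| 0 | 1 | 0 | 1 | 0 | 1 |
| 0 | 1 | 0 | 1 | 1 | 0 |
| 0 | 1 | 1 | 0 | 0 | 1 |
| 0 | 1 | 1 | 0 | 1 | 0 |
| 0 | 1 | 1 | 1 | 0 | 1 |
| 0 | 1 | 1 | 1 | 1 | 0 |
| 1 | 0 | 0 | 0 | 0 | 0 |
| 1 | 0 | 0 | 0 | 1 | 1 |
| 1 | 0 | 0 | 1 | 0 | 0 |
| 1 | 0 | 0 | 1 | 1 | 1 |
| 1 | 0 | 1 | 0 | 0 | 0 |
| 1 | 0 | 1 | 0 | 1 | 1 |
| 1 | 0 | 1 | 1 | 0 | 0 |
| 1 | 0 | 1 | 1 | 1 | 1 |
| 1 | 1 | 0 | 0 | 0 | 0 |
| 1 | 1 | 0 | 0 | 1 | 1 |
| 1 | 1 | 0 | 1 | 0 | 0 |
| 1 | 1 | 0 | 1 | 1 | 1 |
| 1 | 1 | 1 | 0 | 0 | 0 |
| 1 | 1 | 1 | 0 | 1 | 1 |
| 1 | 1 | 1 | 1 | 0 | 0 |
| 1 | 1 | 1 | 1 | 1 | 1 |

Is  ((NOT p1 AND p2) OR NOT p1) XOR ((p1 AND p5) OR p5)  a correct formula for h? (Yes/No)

Yes

Check the formula against h row by row:
  p1=0, p2=0, p3=0, p4=0, p5=0: formula gives 1, h = 1 ✓
  p1=0, p2=0, p3=0, p4=0, p5=1: formula gives 0, h = 0 ✓
  p1=0, p2=0, p3=0, p4=1, p5=0: formula gives 1, h = 1 ✓
  p1=0, p2=0, p3=0, p4=1, p5=1: formula gives 0, h = 0 ✓
  …and likewise for the remaining 28 rows.
Every row agrees, so the formula is equivalent.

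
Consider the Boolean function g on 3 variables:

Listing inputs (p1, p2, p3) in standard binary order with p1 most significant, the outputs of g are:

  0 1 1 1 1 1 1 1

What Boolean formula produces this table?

g(p1, p2, p3) = NOT ((NOT p1 AND NOT p2) AND NOT p3)

g is 0 on exactly one input, (0,0,0), whose minterm is ¬p1·¬p2·¬p3. So g is the negation of that single conjunction.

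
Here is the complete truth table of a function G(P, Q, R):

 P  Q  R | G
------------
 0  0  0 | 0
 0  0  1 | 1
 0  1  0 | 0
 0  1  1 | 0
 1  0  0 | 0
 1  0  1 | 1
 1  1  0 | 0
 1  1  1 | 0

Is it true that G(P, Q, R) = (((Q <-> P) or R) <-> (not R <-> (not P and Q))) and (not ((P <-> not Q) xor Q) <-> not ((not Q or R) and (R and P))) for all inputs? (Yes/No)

Evaluate (((Q <-> P) or R) <-> (not R <-> (not P and Q))) and (not ((P <-> not Q) xor Q) <-> not ((not Q or R) and (R and P))) on each row and compare to G:
  P=0, Q=0, R=0: formula gives 0, G = 0 ✓
  P=0, Q=0, R=1: formula gives 1, G = 1 ✓
  P=0, Q=1, R=0: formula gives 0, G = 0 ✓
  P=0, Q=1, R=1: formula gives 0, G = 0 ✓
  P=1, Q=0, R=0: formula gives 0, G = 0 ✓
  …
  P=1, Q=1, R=1: formula gives 1, but G = 0 ✗
Since they disagree at (1,1,1), the expression is not a correct formula for G.

No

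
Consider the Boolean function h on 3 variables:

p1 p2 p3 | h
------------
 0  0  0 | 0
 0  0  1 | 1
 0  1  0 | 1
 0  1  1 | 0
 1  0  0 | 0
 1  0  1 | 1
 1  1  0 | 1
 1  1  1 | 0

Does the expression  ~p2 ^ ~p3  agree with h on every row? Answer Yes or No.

Yes

Test each input against both h and the formula:
  p1=0, p2=0, p3=0: formula gives 0, h = 0 ✓
  p1=0, p2=0, p3=1: formula gives 1, h = 1 ✓
  p1=0, p2=1, p3=0: formula gives 1, h = 1 ✓
  p1=0, p2=1, p3=1: formula gives 0, h = 0 ✓
  p1=1, p2=0, p3=0: formula gives 0, h = 0 ✓
  …and likewise for the remaining 3 rows.
No disagreement on any input; they are logically equivalent.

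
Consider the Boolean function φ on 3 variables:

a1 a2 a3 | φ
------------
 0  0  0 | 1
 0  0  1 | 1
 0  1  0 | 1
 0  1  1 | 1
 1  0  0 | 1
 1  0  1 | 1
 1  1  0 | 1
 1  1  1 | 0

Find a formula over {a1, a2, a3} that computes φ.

φ(a1, a2, a3) = ~((a1 & a2) & a3)

The output is 0 only when every input is 1 — NAND of all inputs.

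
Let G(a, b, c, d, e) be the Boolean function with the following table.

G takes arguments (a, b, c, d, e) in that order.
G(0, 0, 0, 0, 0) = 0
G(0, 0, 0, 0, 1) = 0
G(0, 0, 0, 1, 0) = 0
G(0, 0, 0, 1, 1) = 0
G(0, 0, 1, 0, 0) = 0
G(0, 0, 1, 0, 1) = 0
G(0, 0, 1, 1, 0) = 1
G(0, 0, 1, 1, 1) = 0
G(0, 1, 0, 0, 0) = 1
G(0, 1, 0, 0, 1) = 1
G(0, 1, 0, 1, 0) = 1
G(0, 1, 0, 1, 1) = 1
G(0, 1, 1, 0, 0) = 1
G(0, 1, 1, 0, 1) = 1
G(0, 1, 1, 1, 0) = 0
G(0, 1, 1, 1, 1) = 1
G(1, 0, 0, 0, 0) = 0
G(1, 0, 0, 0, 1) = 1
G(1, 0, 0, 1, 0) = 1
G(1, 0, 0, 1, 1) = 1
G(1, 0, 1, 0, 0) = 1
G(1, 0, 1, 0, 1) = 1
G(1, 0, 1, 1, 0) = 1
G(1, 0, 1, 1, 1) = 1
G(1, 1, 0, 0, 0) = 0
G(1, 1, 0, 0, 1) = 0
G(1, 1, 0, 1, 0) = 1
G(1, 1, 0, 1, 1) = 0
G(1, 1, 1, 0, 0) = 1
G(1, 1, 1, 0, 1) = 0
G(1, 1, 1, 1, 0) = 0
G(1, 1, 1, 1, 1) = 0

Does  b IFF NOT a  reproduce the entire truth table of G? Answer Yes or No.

No

Evaluate b IFF NOT a on each row and compare to G:
  a=0, b=0, c=0, d=0, e=0: formula gives 0, G = 0 ✓
  a=0, b=0, c=0, d=0, e=1: formula gives 0, G = 0 ✓
  a=0, b=0, c=0, d=1, e=0: formula gives 0, G = 0 ✓
  a=0, b=0, c=0, d=1, e=1: formula gives 0, G = 0 ✓
  …
  a=0, b=0, c=1, d=1, e=0: formula gives 0, but G = 1 ✗
Since they disagree at (0,0,1,1,0), the expression is not a correct formula for G.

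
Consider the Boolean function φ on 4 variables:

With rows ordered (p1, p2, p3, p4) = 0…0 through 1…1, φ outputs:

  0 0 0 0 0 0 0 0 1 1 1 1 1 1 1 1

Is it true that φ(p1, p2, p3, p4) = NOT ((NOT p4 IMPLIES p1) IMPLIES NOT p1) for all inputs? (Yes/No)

Yes

Evaluate NOT ((NOT p4 IMPLIES p1) IMPLIES NOT p1) on each row and compare to φ:
  p1=0, p2=0, p3=0, p4=0: formula gives 0, φ = 0 ✓
  p1=0, p2=0, p3=0, p4=1: formula gives 0, φ = 0 ✓
  p1=0, p2=0, p3=1, p4=0: formula gives 0, φ = 0 ✓
  p1=0, p2=0, p3=1, p4=1: formula gives 0, φ = 0 ✓
  …and likewise for the remaining 12 rows.
Every row agrees, so the formula is equivalent.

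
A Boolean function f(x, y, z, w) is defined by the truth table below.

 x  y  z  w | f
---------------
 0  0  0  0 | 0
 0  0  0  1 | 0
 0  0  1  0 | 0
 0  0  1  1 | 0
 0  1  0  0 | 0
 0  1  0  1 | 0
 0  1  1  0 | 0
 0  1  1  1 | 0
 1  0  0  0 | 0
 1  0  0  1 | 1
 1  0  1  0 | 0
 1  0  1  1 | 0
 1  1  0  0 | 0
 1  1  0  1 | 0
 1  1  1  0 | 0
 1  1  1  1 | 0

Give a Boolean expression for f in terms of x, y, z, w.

f(x, y, z, w) = ((x · y') · z') · w

f is 1 on exactly one input, (1,0,0,1), whose minterm is x·¬y·¬z·w. So f is just that conjunction.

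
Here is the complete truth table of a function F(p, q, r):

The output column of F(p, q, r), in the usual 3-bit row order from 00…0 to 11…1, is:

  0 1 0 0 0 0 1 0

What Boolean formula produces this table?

The 1-rows are (0,0,1), (1,1,0). Each contributes one minterm — ¬p·¬q·r; p·q·¬r — and their disjunction is a sum-of-products form of F.

F(p, q, r) = ((not p and not q) and r) or ((p and q) and not r)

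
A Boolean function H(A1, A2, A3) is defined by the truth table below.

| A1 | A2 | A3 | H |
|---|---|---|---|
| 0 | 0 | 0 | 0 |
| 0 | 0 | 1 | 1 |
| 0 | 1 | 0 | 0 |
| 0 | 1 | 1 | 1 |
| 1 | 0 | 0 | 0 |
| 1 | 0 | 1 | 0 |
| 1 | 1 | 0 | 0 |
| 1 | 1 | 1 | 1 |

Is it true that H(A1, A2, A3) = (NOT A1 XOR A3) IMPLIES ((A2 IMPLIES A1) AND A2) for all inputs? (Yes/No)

Evaluate (NOT A1 XOR A3) IMPLIES ((A2 IMPLIES A1) AND A2) on each row and compare to H:
  A1=0, A2=0, A3=0: formula gives 0, H = 0 ✓
  A1=0, A2=0, A3=1: formula gives 1, H = 1 ✓
  A1=0, A2=1, A3=0: formula gives 0, H = 0 ✓
  A1=0, A2=1, A3=1: formula gives 1, H = 1 ✓
  A1=1, A2=0, A3=0: formula gives 1, but H = 0 ✗
A single disagreement suffices: at (1,0,0) they differ, so the formula does not compute H.

No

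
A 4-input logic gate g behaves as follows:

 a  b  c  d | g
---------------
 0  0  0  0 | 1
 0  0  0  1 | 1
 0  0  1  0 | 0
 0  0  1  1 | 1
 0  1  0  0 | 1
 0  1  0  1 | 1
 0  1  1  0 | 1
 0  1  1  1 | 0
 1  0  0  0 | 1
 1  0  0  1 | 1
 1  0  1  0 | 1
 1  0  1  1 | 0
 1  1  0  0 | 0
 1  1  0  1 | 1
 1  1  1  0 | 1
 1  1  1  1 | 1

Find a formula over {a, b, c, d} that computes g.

g is 0 on only 4 rows — (0,0,1,0), (0,1,1,1), (1,0,1,1), (1,1,0,0). Writing each as a minterm (¬a·¬b·c·¬d, ¬a·b·c·d, a·¬b·c·d, a·b·¬c·¬d) and OR-ing them characterizes exactly where g=0, so g is the negation of that disjunction.

g(a, b, c, d) = NOT ((((((NOT a AND NOT b) AND c) AND NOT d) OR (((NOT a AND b) AND c) AND d)) OR (((a AND NOT b) AND c) AND d)) OR (((a AND b) AND NOT c) AND NOT d))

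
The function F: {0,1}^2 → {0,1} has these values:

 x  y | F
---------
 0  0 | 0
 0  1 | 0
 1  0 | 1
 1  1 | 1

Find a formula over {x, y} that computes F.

The output simply equals x.

F(x, y) = x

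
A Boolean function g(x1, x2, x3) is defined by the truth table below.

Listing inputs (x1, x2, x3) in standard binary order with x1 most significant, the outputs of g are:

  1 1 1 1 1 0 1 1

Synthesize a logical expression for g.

g(x1, x2, x3) = ~((x1 & ~x2) & x3)

Only row (1,0,1) gives 0. So g is 1 everywhere except there — the complement of the minterm x1·¬x2·x3.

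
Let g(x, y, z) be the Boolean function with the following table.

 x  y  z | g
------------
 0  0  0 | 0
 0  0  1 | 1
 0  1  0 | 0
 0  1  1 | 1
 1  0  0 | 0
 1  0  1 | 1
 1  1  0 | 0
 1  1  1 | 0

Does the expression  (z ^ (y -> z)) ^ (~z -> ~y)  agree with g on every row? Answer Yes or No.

Test each input against both g and the formula:
  x=0, y=0, z=0: formula gives 0, g = 0 ✓
  x=0, y=0, z=1: formula gives 1, g = 1 ✓
  x=0, y=1, z=0: formula gives 0, g = 0 ✓
  x=0, y=1, z=1: formula gives 1, g = 1 ✓
  x=1, y=0, z=0: formula gives 0, g = 0 ✓
  …
  x=1, y=1, z=1: formula gives 1, but g = 0 ✗
Since they disagree at (1,1,1), the expression is not a correct formula for g.

No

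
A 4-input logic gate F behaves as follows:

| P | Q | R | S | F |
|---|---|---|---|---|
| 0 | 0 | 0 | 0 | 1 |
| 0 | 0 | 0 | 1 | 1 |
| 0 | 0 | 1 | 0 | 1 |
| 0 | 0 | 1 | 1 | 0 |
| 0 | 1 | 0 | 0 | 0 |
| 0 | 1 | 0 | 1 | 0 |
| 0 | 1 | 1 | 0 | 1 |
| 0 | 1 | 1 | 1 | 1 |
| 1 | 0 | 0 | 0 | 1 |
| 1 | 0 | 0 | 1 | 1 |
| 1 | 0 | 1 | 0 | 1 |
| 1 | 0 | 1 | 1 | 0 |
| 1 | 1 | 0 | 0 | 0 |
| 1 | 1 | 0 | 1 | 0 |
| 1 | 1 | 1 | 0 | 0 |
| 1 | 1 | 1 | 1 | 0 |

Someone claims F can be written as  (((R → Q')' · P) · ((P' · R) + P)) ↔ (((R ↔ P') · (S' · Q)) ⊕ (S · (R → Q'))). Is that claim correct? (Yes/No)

Test each input against both F and the formula:
  P=0, Q=0, R=0, S=0: formula gives 1, F = 1 ✓
  P=0, Q=0, R=0, S=1: formula gives 0, but F = 1 ✗
Since they disagree at (0,0,0,1), the expression is not a correct formula for F.

No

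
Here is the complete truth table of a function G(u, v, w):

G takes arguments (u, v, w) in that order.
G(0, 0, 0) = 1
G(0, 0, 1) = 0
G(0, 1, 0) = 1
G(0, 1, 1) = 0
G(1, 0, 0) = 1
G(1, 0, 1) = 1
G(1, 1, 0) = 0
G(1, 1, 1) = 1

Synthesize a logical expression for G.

There are just 3 zero rows: (0,0,1), (0,1,1), (1,1,0). Their minterms are ¬u·¬v·w, ¬u·v·w, u·v·¬w; the OR of those covers precisely the 0-outputs, and negating it yields G.

G(u, v, w) = not ((((not u and not v) and w) or ((not u and v) and w)) or ((u and v) and not w))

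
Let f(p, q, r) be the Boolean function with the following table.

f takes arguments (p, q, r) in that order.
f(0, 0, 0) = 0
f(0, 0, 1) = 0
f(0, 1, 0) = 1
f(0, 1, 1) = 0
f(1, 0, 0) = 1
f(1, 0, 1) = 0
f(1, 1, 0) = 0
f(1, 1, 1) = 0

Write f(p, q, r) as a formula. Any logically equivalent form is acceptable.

f=1 on 2 inputs: (0,1,0), (1,0,0). Reading each as a conjunction of literals (¬p·q·¬r, p·¬q·¬r) and taking the OR gives the canonical DNF.

f(p, q, r) = ((p' · q) · r') + ((p · q') · r')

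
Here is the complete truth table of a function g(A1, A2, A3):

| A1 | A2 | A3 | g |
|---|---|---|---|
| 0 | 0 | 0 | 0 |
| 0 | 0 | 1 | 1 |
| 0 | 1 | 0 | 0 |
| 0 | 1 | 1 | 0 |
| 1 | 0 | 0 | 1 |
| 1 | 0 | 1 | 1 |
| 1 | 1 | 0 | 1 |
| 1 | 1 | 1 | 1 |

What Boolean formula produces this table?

The 0-rows are (0,0,0), (0,1,0), (0,1,1). Take each as a conjunction (¬A1·¬A2·¬A3, ¬A1·A2·¬A3, ¬A1·A2·A3), form their disjunction, and complement — that gives a formula that is 1 everywhere g is.

g(A1, A2, A3) = ((((A1' · A2') · A3') + ((A1' · A2) · A3')) + ((A1' · A2) · A3))'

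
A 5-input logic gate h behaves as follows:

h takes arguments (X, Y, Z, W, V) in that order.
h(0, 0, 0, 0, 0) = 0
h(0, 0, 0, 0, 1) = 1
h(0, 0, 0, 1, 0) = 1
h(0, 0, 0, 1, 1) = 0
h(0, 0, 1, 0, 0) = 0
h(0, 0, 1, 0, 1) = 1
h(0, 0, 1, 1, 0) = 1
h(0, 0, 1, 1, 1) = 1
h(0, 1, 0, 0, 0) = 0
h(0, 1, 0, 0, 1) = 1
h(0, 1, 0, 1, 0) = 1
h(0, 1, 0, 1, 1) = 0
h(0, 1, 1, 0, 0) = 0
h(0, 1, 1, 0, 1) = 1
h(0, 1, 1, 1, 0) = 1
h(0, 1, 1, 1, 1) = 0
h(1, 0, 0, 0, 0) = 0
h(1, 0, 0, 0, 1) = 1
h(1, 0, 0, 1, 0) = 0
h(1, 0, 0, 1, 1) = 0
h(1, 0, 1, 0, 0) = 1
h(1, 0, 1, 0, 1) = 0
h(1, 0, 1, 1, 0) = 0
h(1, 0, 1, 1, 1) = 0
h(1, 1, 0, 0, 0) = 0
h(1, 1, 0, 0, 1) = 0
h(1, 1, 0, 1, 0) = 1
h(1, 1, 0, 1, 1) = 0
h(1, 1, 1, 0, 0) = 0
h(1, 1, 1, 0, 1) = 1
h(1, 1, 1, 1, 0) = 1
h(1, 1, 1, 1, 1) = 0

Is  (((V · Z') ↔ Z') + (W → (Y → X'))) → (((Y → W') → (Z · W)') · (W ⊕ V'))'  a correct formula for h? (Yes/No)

Evaluate (((V · Z') ↔ Z') + (W → (Y → X'))) → (((Y → W') → (Z · W)') · (W ⊕ V'))' on each row and compare to h:
  X=0, Y=0, Z=0, W=0, V=0: formula gives 0, h = 0 ✓
  X=0, Y=0, Z=0, W=0, V=1: formula gives 1, h = 1 ✓
  X=0, Y=0, Z=0, W=1, V=0: formula gives 1, h = 1 ✓
  X=0, Y=0, Z=0, W=1, V=1: formula gives 0, h = 0 ✓
  …
  X=1, Y=0, Z=0, W=1, V=0: formula gives 1, but h = 0 ✗
A single disagreement suffices: at (1,0,0,1,0) they differ, so the formula does not compute h.

No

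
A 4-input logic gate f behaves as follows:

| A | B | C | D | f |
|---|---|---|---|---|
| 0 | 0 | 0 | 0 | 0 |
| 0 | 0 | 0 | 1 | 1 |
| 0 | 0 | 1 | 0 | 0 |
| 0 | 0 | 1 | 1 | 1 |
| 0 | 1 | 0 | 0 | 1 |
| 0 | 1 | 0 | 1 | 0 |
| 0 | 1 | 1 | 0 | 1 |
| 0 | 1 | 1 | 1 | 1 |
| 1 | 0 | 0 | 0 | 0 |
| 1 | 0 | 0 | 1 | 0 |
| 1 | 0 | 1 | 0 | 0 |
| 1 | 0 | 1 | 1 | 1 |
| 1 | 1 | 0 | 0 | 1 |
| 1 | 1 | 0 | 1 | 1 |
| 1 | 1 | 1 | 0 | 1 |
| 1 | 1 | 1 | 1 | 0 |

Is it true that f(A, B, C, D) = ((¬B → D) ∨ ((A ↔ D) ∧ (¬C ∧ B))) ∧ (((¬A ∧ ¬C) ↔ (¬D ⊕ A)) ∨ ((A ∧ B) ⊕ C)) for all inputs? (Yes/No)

No

Check the formula against f row by row:
  A=0, B=0, C=0, D=0: formula gives 0, f = 0 ✓
  A=0, B=0, C=0, D=1: formula gives 0, but f = 1 ✗
Since they disagree at (0,0,0,1), the expression is not a correct formula for f.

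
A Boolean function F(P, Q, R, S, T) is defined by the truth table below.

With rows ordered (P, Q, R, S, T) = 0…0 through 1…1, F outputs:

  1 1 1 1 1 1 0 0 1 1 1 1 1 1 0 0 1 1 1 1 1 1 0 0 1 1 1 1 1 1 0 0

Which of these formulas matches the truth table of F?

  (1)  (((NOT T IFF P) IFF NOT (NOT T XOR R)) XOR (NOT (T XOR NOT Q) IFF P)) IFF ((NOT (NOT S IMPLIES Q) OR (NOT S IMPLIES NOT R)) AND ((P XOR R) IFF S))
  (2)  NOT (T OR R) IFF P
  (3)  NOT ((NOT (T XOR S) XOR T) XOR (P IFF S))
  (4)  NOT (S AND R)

(1) disagrees with F on (0,0,0,0,0) (formula → 0, table → 1); rule it out.
(2) disagrees with F on (0,0,0,0,0) (formula → 0, table → 1); rule it out.
(3) disagrees with F on (0,0,1,1,0) (formula → 1, table → 0); rule it out.
That leaves (4). Evaluating it on every row reproduces the table of F exactly.

4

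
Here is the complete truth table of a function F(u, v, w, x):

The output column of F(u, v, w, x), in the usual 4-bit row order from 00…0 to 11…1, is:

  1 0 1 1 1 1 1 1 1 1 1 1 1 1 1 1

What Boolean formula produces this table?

F is 0 on exactly one input, (0,0,0,1), whose minterm is ¬u·¬v·¬w·x. So F is the negation of that single conjunction.

F(u, v, w, x) = (((u' · v') · w') · x)'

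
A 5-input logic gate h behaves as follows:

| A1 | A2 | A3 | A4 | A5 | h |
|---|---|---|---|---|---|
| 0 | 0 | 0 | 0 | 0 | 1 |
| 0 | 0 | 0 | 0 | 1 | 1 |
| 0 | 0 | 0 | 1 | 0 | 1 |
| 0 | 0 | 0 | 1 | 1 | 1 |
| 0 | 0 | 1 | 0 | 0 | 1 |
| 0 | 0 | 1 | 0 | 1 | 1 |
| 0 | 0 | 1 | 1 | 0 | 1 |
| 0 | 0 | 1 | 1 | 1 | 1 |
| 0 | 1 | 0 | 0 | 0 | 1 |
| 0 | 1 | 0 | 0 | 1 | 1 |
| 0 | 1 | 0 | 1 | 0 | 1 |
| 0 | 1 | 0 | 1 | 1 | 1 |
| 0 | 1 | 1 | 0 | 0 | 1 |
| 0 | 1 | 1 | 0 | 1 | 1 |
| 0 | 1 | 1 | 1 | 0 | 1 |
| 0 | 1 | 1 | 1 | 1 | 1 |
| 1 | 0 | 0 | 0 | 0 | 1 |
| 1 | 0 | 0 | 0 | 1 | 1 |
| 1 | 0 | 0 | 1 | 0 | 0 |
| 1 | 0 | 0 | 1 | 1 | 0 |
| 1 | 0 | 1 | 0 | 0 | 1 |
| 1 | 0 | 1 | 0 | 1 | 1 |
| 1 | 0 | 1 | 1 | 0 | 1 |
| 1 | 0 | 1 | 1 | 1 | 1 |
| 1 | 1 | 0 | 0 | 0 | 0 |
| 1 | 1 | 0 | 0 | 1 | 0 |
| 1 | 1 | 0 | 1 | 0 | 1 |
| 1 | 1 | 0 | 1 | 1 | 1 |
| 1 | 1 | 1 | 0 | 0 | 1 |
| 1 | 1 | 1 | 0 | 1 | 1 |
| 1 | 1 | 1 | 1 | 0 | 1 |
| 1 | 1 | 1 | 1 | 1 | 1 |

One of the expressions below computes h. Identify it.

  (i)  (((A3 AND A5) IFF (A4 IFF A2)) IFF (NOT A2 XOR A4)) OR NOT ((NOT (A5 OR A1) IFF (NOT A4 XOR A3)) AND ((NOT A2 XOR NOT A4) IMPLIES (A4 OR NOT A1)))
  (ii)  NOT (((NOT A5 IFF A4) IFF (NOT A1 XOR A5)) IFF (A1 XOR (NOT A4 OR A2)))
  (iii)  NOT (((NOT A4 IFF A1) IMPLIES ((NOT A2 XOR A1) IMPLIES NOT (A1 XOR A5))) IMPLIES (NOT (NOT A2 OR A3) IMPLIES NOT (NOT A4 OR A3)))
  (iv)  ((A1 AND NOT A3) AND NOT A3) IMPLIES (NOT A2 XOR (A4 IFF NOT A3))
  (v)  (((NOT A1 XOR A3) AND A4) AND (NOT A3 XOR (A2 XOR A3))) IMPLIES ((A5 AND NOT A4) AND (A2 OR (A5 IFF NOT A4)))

iv

(i): at (0,0,0,0,0) it gives 0, but h = 1 — eliminated.
(ii): at (0,1,0,1,0) it gives 0, but h = 1 — eliminated.
(iii): at (0,0,0,0,0) it gives 0, but h = 1 — eliminated.
(v): at (0,0,0,1,0) it gives 0, but h = 1 — eliminated.
(iv) is the remaining candidate, and it agrees with h on all 32 inputs.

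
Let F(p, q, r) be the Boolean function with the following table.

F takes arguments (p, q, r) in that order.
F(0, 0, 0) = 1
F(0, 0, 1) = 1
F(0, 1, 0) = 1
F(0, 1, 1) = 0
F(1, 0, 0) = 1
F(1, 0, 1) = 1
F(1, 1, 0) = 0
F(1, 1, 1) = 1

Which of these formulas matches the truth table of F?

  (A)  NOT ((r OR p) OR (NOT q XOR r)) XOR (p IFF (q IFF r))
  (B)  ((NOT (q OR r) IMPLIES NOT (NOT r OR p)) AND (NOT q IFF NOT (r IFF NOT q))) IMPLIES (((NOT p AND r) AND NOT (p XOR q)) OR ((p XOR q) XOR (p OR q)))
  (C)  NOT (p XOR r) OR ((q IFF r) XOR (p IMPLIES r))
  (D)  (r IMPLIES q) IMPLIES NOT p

C

(A) disagrees with F on (0,0,0) (formula → 0, table → 1); rule it out.
(B) disagrees with F on (0,1,0) (formula → 0, table → 1); rule it out.
(D) disagrees with F on (0,1,1) (formula → 1, table → 0); rule it out.
(C) is the remaining candidate, and it agrees with F on all 8 inputs.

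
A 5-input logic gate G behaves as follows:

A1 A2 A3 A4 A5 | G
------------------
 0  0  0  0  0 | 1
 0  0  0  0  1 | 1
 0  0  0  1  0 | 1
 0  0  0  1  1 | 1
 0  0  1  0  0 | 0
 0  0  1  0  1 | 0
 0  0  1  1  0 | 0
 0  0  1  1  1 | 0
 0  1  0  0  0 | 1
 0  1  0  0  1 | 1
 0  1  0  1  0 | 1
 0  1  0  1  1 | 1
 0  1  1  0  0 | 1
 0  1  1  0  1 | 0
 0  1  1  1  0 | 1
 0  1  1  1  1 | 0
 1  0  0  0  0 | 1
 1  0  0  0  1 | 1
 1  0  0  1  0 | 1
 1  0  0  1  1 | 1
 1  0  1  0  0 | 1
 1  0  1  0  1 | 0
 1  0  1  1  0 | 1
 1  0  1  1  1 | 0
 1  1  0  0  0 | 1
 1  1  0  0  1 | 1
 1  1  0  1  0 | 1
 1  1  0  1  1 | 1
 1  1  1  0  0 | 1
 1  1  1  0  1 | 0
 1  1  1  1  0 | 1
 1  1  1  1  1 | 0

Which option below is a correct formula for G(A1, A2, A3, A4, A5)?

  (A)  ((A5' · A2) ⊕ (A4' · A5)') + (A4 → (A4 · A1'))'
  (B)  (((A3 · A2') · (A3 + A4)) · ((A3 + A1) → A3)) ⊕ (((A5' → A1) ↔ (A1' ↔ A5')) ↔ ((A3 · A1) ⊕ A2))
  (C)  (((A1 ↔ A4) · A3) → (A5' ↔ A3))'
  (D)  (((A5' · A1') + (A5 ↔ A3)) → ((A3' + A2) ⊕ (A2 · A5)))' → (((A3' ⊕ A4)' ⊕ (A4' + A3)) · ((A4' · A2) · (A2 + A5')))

(A) fails at (0,0,0,0,1): the formula yields 0, G is 1.
(B) fails at (0,1,0,0,0): the formula yields 0, G is 1.
(C) fails at (0,0,0,0,0): the formula yields 0, G is 1.
Only (D) survives; checking it on all 32 rows confirms it matches G.

D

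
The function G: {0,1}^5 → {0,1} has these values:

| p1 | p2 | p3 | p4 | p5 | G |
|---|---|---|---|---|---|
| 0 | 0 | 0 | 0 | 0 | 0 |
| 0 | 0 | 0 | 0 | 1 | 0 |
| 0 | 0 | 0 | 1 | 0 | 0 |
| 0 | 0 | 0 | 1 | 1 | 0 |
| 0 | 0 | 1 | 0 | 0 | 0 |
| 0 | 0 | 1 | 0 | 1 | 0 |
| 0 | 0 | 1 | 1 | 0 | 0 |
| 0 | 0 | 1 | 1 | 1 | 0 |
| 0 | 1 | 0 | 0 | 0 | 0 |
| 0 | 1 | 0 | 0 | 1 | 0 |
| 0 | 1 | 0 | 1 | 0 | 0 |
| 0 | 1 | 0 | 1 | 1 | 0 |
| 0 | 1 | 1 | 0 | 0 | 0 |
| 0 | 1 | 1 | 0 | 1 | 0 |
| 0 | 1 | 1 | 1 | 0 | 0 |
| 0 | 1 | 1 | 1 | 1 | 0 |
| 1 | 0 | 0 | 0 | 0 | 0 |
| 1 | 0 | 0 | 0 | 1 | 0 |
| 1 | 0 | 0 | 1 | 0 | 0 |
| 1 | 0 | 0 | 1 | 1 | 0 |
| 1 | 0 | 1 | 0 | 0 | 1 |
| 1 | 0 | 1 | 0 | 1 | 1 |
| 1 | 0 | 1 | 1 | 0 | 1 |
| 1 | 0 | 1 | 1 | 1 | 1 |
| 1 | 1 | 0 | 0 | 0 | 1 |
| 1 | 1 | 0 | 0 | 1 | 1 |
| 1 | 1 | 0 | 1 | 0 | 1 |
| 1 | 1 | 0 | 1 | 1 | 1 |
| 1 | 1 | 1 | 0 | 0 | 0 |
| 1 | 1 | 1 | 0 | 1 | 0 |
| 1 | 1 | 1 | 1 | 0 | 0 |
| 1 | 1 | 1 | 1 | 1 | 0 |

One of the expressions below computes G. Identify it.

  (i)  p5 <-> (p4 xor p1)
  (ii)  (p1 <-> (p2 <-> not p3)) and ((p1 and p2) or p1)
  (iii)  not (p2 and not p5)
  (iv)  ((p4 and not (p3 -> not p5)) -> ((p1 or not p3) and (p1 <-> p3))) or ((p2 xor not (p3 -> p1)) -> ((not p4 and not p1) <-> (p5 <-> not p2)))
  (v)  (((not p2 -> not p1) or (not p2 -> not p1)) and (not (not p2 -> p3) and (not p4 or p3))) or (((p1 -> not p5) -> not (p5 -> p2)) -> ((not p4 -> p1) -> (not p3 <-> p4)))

ii

(i): at (0,0,0,0,0) it gives 1, but G = 0 — eliminated.
(iii): at (0,0,0,0,0) it gives 1, but G = 0 — eliminated.
(iv): at (0,0,0,0,0) it gives 1, but G = 0 — eliminated.
(v): at (0,0,0,0,0) it gives 1, but G = 0 — eliminated.
Only (ii) survives; checking it on all 32 rows confirms it matches G.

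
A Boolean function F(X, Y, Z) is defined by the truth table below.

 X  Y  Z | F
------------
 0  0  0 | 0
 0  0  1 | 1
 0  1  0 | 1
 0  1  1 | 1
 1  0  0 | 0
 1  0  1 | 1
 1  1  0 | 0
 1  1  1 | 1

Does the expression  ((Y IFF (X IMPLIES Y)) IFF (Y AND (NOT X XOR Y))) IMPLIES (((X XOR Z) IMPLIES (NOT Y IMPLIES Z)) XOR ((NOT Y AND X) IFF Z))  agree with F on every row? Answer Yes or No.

No

Check the formula against F row by row:
  X=0, Y=0, Z=0: formula gives 0, F = 0 ✓
  X=0, Y=0, Z=1: formula gives 1, F = 1 ✓
  X=0, Y=1, Z=0: formula gives 1, F = 1 ✓
  X=0, Y=1, Z=1: formula gives 1, F = 1 ✓
  X=1, Y=0, Z=0: formula gives 1, but F = 0 ✗
A single disagreement suffices: at (1,0,0) they differ, so the formula does not compute F.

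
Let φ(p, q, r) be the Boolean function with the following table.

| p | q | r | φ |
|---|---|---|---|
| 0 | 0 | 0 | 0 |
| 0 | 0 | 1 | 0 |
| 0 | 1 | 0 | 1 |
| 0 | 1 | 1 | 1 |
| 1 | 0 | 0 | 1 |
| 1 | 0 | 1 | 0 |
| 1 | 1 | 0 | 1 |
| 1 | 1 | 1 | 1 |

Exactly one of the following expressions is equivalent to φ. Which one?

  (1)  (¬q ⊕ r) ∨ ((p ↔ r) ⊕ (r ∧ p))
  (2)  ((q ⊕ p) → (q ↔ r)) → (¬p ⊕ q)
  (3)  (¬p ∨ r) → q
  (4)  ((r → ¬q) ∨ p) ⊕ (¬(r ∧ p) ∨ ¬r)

(1) fails at (0,0,0): the formula yields 1, φ is 0.
(2) fails at (0,0,0): the formula yields 1, φ is 0.
(4) fails at (0,1,0): the formula yields 0, φ is 1.
That leaves (3). Evaluating it on every row reproduces the table of φ exactly.

3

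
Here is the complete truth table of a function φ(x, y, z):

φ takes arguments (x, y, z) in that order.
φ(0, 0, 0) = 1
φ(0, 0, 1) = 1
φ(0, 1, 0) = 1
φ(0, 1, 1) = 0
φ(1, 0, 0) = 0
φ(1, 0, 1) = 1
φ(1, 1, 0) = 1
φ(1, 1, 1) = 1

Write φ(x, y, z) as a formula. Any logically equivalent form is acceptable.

The 0-rows are (0,1,1), (1,0,0). Take each as a conjunction (¬x·y·z, x·¬y·¬z), form their disjunction, and complement — that gives a formula that is 1 everywhere φ is.

φ(x, y, z) = ¬(((¬x ∧ y) ∧ z) ∨ ((x ∧ ¬y) ∧ ¬z))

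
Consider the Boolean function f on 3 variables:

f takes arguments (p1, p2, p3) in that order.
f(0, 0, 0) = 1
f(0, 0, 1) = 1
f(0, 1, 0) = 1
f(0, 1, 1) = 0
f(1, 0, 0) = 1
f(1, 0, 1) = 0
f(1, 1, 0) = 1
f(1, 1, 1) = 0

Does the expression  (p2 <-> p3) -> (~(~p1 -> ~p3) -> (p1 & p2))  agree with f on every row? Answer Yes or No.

Test each input against both f and the formula:
  p1=0, p2=0, p3=0: formula gives 1, f = 1 ✓
  p1=0, p2=0, p3=1: formula gives 1, f = 1 ✓
  p1=0, p2=1, p3=0: formula gives 1, f = 1 ✓
  p1=0, p2=1, p3=1: formula gives 0, f = 0 ✓
  p1=1, p2=0, p3=0: formula gives 1, f = 1 ✓
  p1=1, p2=0, p3=1: formula gives 1, but f = 0 ✗
A single disagreement suffices: at (1,0,1) they differ, so the formula does not compute f.

No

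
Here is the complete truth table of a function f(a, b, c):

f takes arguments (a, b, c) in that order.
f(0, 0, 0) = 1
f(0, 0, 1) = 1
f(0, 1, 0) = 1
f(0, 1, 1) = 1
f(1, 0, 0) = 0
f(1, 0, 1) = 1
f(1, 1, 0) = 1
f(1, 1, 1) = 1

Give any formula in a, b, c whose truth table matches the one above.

f(a, b, c) = NOT ((a AND NOT b) AND NOT c)

f is 0 on exactly one input, (1,0,0), whose minterm is a·¬b·¬c. So f is the negation of that single conjunction.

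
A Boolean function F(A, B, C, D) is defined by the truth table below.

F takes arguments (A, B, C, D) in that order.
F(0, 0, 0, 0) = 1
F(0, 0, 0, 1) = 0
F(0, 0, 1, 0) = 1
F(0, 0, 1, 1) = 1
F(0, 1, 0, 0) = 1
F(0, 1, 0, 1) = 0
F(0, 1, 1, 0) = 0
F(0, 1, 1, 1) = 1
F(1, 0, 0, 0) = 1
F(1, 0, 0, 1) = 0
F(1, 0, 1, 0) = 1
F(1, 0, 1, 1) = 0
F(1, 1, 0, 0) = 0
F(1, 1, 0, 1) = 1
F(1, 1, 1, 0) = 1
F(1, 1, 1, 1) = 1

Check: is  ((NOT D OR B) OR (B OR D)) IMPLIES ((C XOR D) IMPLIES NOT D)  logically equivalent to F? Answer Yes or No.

Test each input against both F and the formula:
  A=0, B=0, C=0, D=0: formula gives 1, F = 1 ✓
  A=0, B=0, C=0, D=1: formula gives 0, F = 0 ✓
  A=0, B=0, C=1, D=0: formula gives 1, F = 1 ✓
  A=0, B=0, C=1, D=1: formula gives 1, F = 1 ✓
  …
  A=0, B=1, C=1, D=0: formula gives 1, but F = 0 ✗
Since they disagree at (0,1,1,0), the expression is not a correct formula for F.

No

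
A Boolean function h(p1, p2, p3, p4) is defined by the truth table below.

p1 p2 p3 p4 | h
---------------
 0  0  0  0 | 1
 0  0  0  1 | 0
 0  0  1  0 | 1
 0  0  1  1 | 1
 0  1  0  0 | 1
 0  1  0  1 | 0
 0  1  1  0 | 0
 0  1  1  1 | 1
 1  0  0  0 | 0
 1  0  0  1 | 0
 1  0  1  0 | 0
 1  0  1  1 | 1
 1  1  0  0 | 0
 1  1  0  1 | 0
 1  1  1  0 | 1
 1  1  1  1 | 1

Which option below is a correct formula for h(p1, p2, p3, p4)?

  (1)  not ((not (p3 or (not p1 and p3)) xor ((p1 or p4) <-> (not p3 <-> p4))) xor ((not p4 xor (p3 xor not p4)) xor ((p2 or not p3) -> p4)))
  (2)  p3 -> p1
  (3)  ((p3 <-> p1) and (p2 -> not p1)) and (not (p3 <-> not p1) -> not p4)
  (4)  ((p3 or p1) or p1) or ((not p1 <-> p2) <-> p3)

1

(2) disagrees with h on (0,0,0,1) (formula → 1, table → 0); rule it out.
(3) disagrees with h on (0,0,1,0) (formula → 0, table → 1); rule it out.
(4) disagrees with h on (0,0,0,1) (formula → 1, table → 0); rule it out.
(1) is the remaining candidate, and it agrees with h on all 16 inputs.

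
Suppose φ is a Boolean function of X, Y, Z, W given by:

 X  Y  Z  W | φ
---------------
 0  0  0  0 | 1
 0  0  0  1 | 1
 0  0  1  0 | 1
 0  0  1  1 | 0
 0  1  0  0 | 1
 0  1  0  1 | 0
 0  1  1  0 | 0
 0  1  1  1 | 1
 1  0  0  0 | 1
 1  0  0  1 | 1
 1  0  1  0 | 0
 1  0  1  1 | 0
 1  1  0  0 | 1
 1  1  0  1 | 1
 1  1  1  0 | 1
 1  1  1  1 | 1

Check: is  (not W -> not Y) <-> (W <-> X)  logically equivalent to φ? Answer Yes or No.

Test each input against both φ and the formula:
  X=0, Y=0, Z=0, W=0: formula gives 1, φ = 1 ✓
  X=0, Y=0, Z=0, W=1: formula gives 0, but φ = 1 ✗
Row (0,0,0,1) is a counterexample, so the formula is not equivalent to φ.

No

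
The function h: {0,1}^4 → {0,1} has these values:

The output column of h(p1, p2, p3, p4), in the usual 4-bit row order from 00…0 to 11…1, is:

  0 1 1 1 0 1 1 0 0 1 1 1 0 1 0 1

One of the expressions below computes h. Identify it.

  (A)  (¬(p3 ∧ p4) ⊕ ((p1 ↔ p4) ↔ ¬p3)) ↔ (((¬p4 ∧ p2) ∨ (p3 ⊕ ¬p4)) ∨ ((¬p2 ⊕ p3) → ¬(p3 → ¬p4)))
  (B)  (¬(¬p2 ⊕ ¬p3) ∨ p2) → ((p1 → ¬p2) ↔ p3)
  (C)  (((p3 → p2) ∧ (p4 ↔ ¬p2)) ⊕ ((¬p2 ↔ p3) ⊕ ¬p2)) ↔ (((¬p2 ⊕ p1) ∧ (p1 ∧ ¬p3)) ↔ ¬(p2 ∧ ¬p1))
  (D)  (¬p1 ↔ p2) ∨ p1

C

(A): at (0,0,0,1) it gives 0, but h = 1 — eliminated.
(B): at (0,0,0,1) it gives 0, but h = 1 — eliminated.
(D): at (0,0,0,1) it gives 0, but h = 1 — eliminated.
Only (C) survives; checking it on all 16 rows confirms it matches h.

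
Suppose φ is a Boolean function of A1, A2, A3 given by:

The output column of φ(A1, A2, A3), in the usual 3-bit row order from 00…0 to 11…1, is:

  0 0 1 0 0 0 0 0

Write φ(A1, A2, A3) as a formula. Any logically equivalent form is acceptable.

φ(A1, A2, A3) = (¬A1 ∧ A2) ∧ ¬A3

Only row (0,1,0) gives 1. That row's minterm ¬A1·A2·¬A3 is φ directly.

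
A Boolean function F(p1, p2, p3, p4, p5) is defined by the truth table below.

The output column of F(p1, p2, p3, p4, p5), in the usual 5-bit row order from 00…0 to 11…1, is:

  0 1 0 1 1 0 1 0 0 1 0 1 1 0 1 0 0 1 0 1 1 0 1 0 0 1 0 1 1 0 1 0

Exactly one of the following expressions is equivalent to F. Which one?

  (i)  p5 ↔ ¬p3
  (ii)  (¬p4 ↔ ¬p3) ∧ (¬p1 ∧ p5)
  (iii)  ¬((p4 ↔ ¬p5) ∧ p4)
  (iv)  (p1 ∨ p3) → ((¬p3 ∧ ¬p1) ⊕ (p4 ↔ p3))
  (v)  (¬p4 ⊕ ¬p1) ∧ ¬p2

i

(ii) disagrees with F on (0,0,0,1,1) (formula → 0, table → 1); rule it out.
(iii) disagrees with F on (0,0,0,0,0) (formula → 1, table → 0); rule it out.
(iv) disagrees with F on (0,0,0,0,0) (formula → 1, table → 0); rule it out.
(v) disagrees with F on (0,0,0,0,1) (formula → 0, table → 1); rule it out.
That leaves (i). Evaluating it on every row reproduces the table of F exactly.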